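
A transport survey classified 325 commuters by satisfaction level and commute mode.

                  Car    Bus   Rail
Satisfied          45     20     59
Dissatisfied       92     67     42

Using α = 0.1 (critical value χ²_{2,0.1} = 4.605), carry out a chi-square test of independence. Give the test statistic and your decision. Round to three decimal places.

27.687; reject H₀

Row totals: 124, 201. Column totals: 137, 87, 101. Grand total N = 325.
Expected counts (row total × column total / N):
  Satisfied, Car: 124×137/325 = 52.2708
  Satisfied, Bus: 124×87/325 = 33.1938
  Satisfied, Rail: 124×101/325 = 38.5354
  Dissatisfied, Car: 201×137/325 = 84.7292
  Dissatisfied, Bus: 201×87/325 = 53.8062
  Dissatisfied, Rail: 201×101/325 = 62.4646
Contributions (O − E)²/E:
  (45 − 52.2708)²/52.2708 = 1.0114
  (20 − 33.1938)²/33.1938 = 5.2442
  (59 − 38.5354)²/38.5354 = 10.8679
  (92 − 84.7292)²/84.7292 = 0.6239
  (67 − 53.8062)²/53.8062 = 3.2352
  (42 − 62.4646)²/62.4646 = 6.7046
χ² = 1.0114 + 5.2442 + 10.8679 + 0.6239 + 3.2352 + 6.7046 = 27.687
df = (2−1)(3−1) = 2. Since 27.687 > 4.605, reject the null hypothesis of independence at α = 0.1.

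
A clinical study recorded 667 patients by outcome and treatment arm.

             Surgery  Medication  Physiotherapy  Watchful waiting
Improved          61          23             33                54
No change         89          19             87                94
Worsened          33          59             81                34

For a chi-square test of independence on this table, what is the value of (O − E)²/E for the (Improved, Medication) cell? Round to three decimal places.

0.323

Row total (Improved) = 171; column total (Medication) = 101; N = 667.
Expected count E = 171 × 101 / 667 = 25.8936.
Contribution = (O − E)²/E = (23 − 25.8936)² / 25.8936 = 0.323.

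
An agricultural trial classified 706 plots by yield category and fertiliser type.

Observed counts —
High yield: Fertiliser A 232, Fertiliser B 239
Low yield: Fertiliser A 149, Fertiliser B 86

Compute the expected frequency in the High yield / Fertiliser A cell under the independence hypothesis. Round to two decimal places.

254.18

Row total (High yield) = 471; column total (Fertiliser A) = 381; grand total N = 706.
Expected count = (row total × column total) / N = 471 × 381 / 706 = 254.18.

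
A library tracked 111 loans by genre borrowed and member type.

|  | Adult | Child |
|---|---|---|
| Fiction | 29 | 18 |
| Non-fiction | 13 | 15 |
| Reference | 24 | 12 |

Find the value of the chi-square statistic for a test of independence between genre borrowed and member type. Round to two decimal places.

Row totals: 47, 28, 36. Column totals: 66, 45. Grand total N = 111.
Expected counts (row total × column total / N):
  Fiction, Adult: 47×66/111 = 27.946
  Fiction, Child: 47×45/111 = 19.054
  Non-fiction, Adult: 28×66/111 = 16.649
  Non-fiction, Child: 28×45/111 = 11.351
  Reference, Adult: 36×66/111 = 21.405
  Reference, Child: 36×45/111 = 14.595
Contributions (O − E)²/E:
  (29 − 27.946)²/27.946 = 0.0398
  (18 − 19.054)²/19.054 = 0.0583
  (13 − 16.649)²/16.649 = 0.7998
  (15 − 11.351)²/11.351 = 1.1730
  (24 − 21.405)²/21.405 = 0.3146
  (12 − 14.595)²/14.595 = 0.4614
χ² = 0.0398 + 0.0583 + 0.7998 + 1.1730 + 0.3146 + 0.4614 = 2.85

2.85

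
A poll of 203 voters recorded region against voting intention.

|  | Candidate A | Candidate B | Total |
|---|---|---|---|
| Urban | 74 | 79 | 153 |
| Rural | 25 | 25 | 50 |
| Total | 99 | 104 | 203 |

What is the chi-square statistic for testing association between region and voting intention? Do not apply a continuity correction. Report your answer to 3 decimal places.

0.040

Grand total N = 203.
Expected counts (row total × column total / N):
  Urban, Candidate A: 153×99/203 = 74.6158
  Urban, Candidate B: 153×104/203 = 78.3842
  Rural, Candidate A: 50×99/203 = 24.3842
  Rural, Candidate B: 50×104/203 = 25.6158
Contributions (O − E)²/E:
  (74 − 74.6158)²/74.6158 = 0.0051
  (79 − 78.3842)²/78.3842 = 0.0048
  (25 − 24.3842)²/24.3842 = 0.0156
  (25 − 25.6158)²/25.6158 = 0.0148
χ² = 0.0051 + 0.0048 + 0.0156 + 0.0148 = 0.040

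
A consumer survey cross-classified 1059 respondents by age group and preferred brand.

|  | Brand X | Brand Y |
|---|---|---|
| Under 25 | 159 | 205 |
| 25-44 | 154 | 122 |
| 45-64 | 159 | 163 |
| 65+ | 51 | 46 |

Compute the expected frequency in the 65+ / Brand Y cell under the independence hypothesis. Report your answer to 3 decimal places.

49.095

Row total (65+) = 97; column total (Brand Y) = 536; grand total N = 1059.
Expected count = (row total × column total) / N = 97 × 536 / 1059 = 49.095.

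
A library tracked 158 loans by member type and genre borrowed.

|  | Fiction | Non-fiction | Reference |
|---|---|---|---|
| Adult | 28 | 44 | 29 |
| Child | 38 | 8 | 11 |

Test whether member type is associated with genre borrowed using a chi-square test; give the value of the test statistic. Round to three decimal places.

24.159

Row totals: 101, 57. Column totals: 66, 52, 40. Grand total N = 158.
Expected counts (row total × column total / N):
  Adult, Fiction: 101×66/158 = 42.1899
  Adult, Non-fiction: 101×52/158 = 33.2405
  Adult, Reference: 101×40/158 = 25.5696
  Child, Fiction: 57×66/158 = 23.8101
  Child, Non-fiction: 57×52/158 = 18.7595
  Child, Reference: 57×40/158 = 14.4304
Contributions (O − E)²/E:
  (28 − 42.1899)²/42.1899 = 4.7725
  (44 − 33.2405)²/33.2405 = 3.4827
  (29 − 25.5696)²/25.5696 = 0.4602
  (38 − 23.8101)²/23.8101 = 8.4566
  (8 − 18.7595)²/18.7595 = 6.1711
  (11 − 14.4304)²/14.4304 = 0.8155
χ² = 4.7725 + 3.4827 + 0.4602 + 8.4566 + 6.1711 + 0.8155 = 24.159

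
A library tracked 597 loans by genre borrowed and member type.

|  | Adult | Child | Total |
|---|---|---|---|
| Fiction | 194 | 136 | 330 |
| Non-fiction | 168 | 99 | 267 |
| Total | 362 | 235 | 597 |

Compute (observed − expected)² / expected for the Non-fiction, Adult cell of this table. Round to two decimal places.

0.23

Row total (Non-fiction) = 267; column total (Adult) = 362; N = 597.
Expected count E = 267 × 362 / 597 = 161.899.
Contribution = (O − E)²/E = (168 − 161.899)² / 161.899 = 0.23.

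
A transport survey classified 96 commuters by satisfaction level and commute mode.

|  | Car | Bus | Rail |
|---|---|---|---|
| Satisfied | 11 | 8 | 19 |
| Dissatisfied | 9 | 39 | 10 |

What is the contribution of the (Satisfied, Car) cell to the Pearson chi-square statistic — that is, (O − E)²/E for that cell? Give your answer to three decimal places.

1.201

Row total (Satisfied) = 38; column total (Car) = 20; N = 96.
Expected count E = 38 × 20 / 96 = 7.9167.
Contribution = (O − E)²/E = (11 − 7.9167)² / 7.9167 = 1.201.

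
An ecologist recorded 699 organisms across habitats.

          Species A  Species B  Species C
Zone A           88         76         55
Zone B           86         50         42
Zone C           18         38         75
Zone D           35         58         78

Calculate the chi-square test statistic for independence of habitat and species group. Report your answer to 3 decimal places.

Row totals: 219, 178, 131, 171. Column totals: 227, 222, 250. Grand total N = 699.
Expected counts (row total × column total / N):
  Zone A, Species A: 219×227/699 = 71.1202
  Zone A, Species B: 219×222/699 = 69.5536
  Zone A, Species C: 219×250/699 = 78.3262
  Zone B, Species A: 178×227/699 = 57.8054
  Zone B, Species B: 178×222/699 = 56.5322
  Zone B, Species C: 178×250/699 = 63.6624
  Zone C, Species A: 131×227/699 = 42.5422
  Zone C, Species B: 131×222/699 = 41.6052
  Zone C, Species C: 131×250/699 = 46.8526
  Zone D, Species A: 171×227/699 = 55.5322
  Zone D, Species B: 171×222/699 = 54.3090
  Zone D, Species C: 171×250/699 = 61.1588
Contributions (O − E)²/E:
  (88 − 71.1202)²/71.1202 = 4.0063
  (76 − 69.5536)²/69.5536 = 0.5975
  (55 − 78.3262)²/78.3262 = 6.9467
  (86 − 57.8054)²/57.8054 = 13.7519
  (50 − 56.5322)²/56.5322 = 0.7548
  (42 − 63.6624)²/63.6624 = 7.3711
  (18 − 42.5422)²/42.5422 = 14.1582
  (38 − 41.6052)²/41.6052 = 0.3124
  (75 − 46.8526)²/46.8526 = 16.9100
  (35 − 55.5322)²/55.5322 = 7.5915
  (58 − 54.3090)²/54.3090 = 0.2509
  (78 − 61.1588)²/61.1588 = 4.6375
χ² = 4.0063 + 0.5975 + 6.9467 + 13.7519 + 0.7548 + 7.3711 + 14.1582 + 0.3124 + 16.9100 + 7.5915 + 0.2509 + 4.6375 = 77.289

77.289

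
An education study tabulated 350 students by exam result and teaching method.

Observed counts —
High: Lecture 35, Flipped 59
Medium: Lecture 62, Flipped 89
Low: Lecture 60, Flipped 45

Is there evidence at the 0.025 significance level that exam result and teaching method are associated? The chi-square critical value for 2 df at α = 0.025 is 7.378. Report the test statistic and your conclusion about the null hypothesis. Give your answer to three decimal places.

Row totals: 94, 151, 105. Column totals: 157, 193. Grand total N = 350.
Expected counts (row total × column total / N):
  High, Lecture: 94×157/350 = 42.1657
  High, Flipped: 94×193/350 = 51.8343
  Medium, Lecture: 151×157/350 = 67.7343
  Medium, Flipped: 151×193/350 = 83.2657
  Low, Lecture: 105×157/350 = 47.1000
  Low, Flipped: 105×193/350 = 57.9000
Contributions (O − E)²/E:
  (35 − 42.1657)²/42.1657 = 1.2177
  (59 − 51.8343)²/51.8343 = 0.9906
  (62 − 67.7343)²/67.7343 = 0.4855
  (89 − 83.2657)²/83.2657 = 0.3949
  (60 − 47.1000)²/47.1000 = 3.5331
  (45 − 57.9000)²/57.9000 = 2.8741
χ² = 1.2177 + 0.9906 + 0.4855 + 0.3949 + 3.5331 + 2.8741 = 9.496
df = (3−1)(2−1) = 2. Since 9.496 > 7.378, reject the null hypothesis of independence at α = 0.025.

9.496; reject H₀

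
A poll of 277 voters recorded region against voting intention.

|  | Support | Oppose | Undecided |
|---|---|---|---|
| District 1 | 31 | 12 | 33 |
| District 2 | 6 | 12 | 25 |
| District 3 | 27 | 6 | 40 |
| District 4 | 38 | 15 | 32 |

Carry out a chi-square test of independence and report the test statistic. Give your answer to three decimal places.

Row totals: 76, 43, 73, 85. Column totals: 102, 45, 130. Grand total N = 277.
Expected counts (row total × column total / N):
  District 1, Support: 76×102/277 = 27.98556
  District 1, Oppose: 76×45/277 = 12.34657
  District 1, Undecided: 76×130/277 = 35.66787
  District 2, Support: 43×102/277 = 15.83394
  District 2, Oppose: 43×45/277 = 6.98556
  District 2, Undecided: 43×130/277 = 20.18051
  District 3, Support: 73×102/277 = 26.88087
  District 3, Oppose: 73×45/277 = 11.85921
  District 3, Undecided: 73×130/277 = 34.25993
  District 4, Support: 85×102/277 = 31.29964
  District 4, Oppose: 85×45/277 = 13.80866
  District 4, Undecided: 85×130/277 = 39.89170
Contributions (O − E)²/E:
  (31 − 27.98556)²/27.98556 = 0.3247
  (12 − 12.34657)²/12.34657 = 0.0097
  (33 − 35.66787)²/35.66787 = 0.1996
  (6 − 15.83394)²/15.83394 = 6.1075
  (12 − 6.98556)²/6.98556 = 3.5995
  (25 − 20.18051)²/20.18051 = 1.1510
  (27 − 26.88087)²/26.88087 = 0.0005
  (6 − 11.85921)²/11.85921 = 2.8948
  (40 − 34.25993)²/34.25993 = 0.9617
  (38 − 31.29964)²/31.29964 = 1.4344
  (15 − 13.80866)²/13.80866 = 0.1028
  (32 − 39.89170)²/39.89170 = 1.5612
χ² = 0.3247 + 0.0097 + 0.1996 + 6.1075 + 3.5995 + 1.1510 + 0.0005 + 2.8948 + 0.9617 + 1.4344 + 0.1028 + 1.5612 = 18.347

18.347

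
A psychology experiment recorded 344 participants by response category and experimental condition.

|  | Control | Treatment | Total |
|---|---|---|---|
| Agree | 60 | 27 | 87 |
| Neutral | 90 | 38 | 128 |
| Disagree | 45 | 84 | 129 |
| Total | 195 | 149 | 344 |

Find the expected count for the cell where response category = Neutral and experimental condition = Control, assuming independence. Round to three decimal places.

72.558

Row total (Neutral) = 128; column total (Control) = 195; grand total N = 344.
Expected count = (row total × column total) / N = 128 × 195 / 344 = 72.558.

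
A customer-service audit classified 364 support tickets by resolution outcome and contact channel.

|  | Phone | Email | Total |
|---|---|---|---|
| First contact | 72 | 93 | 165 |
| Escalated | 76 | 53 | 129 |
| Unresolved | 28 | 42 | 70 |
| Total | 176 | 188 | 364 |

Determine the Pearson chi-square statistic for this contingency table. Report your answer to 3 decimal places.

9.188

Grand total N = 364.
Expected counts (row total × column total / N):
  First contact, Phone: 165×176/364 = 79.7802
  First contact, Email: 165×188/364 = 85.2198
  Escalated, Phone: 129×176/364 = 62.3736
  Escalated, Email: 129×188/364 = 66.6264
  Unresolved, Phone: 70×176/364 = 33.8462
  Unresolved, Email: 70×188/364 = 36.1538
Contributions (O − E)²/E:
  (72 − 79.7802)²/79.7802 = 0.7587
  (93 − 85.2198)²/85.2198 = 0.7103
  (76 − 62.3736)²/62.3736 = 2.9769
  (53 − 66.6264)²/66.6264 = 2.7869
  (28 − 33.8462)²/33.8462 = 1.0098
  (42 − 36.1538)²/36.1538 = 0.9454
χ² = 0.7587 + 0.7103 + 2.9769 + 2.7869 + 1.0098 + 0.9454 = 9.188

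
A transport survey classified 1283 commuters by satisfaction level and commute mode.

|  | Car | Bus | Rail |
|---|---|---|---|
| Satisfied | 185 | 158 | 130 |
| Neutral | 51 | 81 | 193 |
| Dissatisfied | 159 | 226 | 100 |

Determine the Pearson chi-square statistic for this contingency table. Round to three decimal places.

Row totals: 473, 325, 485. Column totals: 395, 465, 423. Grand total N = 1283.
Expected counts (row total × column total / N):
  Satisfied, Car: 473×395/1283 = 145.6235
  Satisfied, Bus: 473×465/1283 = 171.4302
  Satisfied, Rail: 473×423/1283 = 155.9462
  Neutral, Car: 325×395/1283 = 100.0585
  Neutral, Bus: 325×465/1283 = 117.7903
  Neutral, Rail: 325×423/1283 = 107.1512
  Dissatisfied, Car: 485×395/1283 = 149.3180
  Dissatisfied, Bus: 485×465/1283 = 175.7794
  Dissatisfied, Rail: 485×423/1283 = 159.9026
Contributions (O − E)²/E:
  (185 − 145.6235)²/145.6235 = 10.6474
  (158 − 171.4302)²/171.4302 = 1.0521
  (130 − 155.9462)²/155.9462 = 4.3169
  (51 − 100.0585)²/100.0585 = 24.0533
  (81 − 117.7903)²/117.7903 = 11.4910
  (193 − 107.1512)²/107.1512 = 68.7815
  (159 − 149.3180)²/149.3180 = 0.6278
  (226 − 175.7794)²/175.7794 = 14.3481
  (100 − 159.9026)²/159.9026 = 22.4407
χ² = 10.6474 + 1.0521 + 4.3169 + 24.0533 + 11.4910 + 68.7815 + 0.6278 + 14.3481 + 22.4407 = 157.759

157.759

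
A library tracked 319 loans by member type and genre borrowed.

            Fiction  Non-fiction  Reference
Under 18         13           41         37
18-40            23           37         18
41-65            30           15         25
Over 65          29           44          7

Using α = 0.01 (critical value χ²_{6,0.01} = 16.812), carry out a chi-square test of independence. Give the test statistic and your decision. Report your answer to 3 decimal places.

41.572; reject H₀

Row totals: 91, 78, 70, 80. Column totals: 95, 137, 87. Grand total N = 319.
Expected counts (row total × column total / N):
  Under 18, Fiction: 91×95/319 = 27.1003
  Under 18, Non-fiction: 91×137/319 = 39.0815
  Under 18, Reference: 91×87/319 = 24.8182
  18-40, Fiction: 78×95/319 = 23.2288
  18-40, Non-fiction: 78×137/319 = 33.4984
  18-40, Reference: 78×87/319 = 21.2727
  41-65, Fiction: 70×95/319 = 20.8464
  41-65, Non-fiction: 70×137/319 = 30.0627
  41-65, Reference: 70×87/319 = 19.0909
  Over 65, Fiction: 80×95/319 = 23.8245
  Over 65, Non-fiction: 80×137/319 = 34.3574
  Over 65, Reference: 80×87/319 = 21.8182
Contributions (O − E)²/E:
  (13 − 27.1003)²/27.1003 = 7.3364
  (41 − 39.0815)²/39.0815 = 0.0942
  (37 − 24.8182)²/24.8182 = 5.9793
  (23 − 23.2288)²/23.2288 = 0.0023
  (37 − 33.4984)²/33.4984 = 0.3660
  (18 − 21.2727)²/21.2727 = 0.5035
  (30 − 20.8464)²/20.8464 = 4.0193
  (15 − 30.0627)²/30.0627 = 7.5471
  (25 − 19.0909)²/19.0909 = 1.8290
  (29 − 23.8245)²/23.8245 = 1.1243
  (44 − 34.3574)²/34.3574 = 2.7063
  (7 − 21.8182)²/21.8182 = 10.0640
χ² = 7.3364 + 0.0942 + 5.9793 + 0.0023 + 0.3660 + 0.5035 + 4.0193 + 7.5471 + 1.8290 + 1.1243 + 2.7063 + 10.0640 = 41.572
df = (4−1)(3−1) = 6. Since 41.572 > 16.812, reject the null hypothesis of independence at α = 0.01.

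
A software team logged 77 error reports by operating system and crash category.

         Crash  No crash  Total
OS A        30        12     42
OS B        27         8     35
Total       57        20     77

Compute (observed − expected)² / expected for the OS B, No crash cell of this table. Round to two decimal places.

0.13

Row total (OS B) = 35; column total (No crash) = 20; N = 77.
Expected count E = 35 × 20 / 77 = 9.091.
Contribution = (O − E)²/E = (8 − 9.091)² / 9.091 = 0.13.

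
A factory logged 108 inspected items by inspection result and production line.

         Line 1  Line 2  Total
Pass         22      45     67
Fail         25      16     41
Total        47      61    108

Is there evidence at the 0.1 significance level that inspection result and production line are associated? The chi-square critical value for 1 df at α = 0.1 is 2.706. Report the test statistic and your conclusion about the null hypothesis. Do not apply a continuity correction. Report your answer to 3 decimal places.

Grand total N = 108.
Expected counts (row total × column total / N):
  Pass, Line 1: 67×47/108 = 29.1574
  Pass, Line 2: 67×61/108 = 37.8426
  Fail, Line 1: 41×47/108 = 17.8426
  Fail, Line 2: 41×61/108 = 23.1574
Contributions (O − E)²/E:
  (22 − 29.1574)²/29.1574 = 1.7570
  (45 − 37.8426)²/37.8426 = 1.3537
  (25 − 17.8426)²/17.8426 = 2.8711
  (16 − 23.1574)²/23.1574 = 2.2122
χ² = 1.7570 + 1.3537 + 2.8711 + 2.2122 = 8.194
df = (2−1)(2−1) = 1. Since 8.194 > 2.706, reject the null hypothesis of independence at α = 0.1.

8.194; reject H₀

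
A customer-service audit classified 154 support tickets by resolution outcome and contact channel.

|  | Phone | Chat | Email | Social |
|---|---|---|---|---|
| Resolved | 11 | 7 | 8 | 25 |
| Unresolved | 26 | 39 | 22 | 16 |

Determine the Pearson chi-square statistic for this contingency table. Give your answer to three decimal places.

Row totals: 51, 103. Column totals: 37, 46, 30, 41. Grand total N = 154.
Expected counts (row total × column total / N):
  Resolved, Phone: 51×37/154 = 12.2532
  Resolved, Chat: 51×46/154 = 15.2338
  Resolved, Email: 51×30/154 = 9.9351
  Resolved, Social: 51×41/154 = 13.5779
  Unresolved, Phone: 103×37/154 = 24.7468
  Unresolved, Chat: 103×46/154 = 30.7662
  Unresolved, Email: 103×30/154 = 20.0649
  Unresolved, Social: 103×41/154 = 27.4221
Contributions (O − E)²/E:
  (11 − 12.2532)²/12.2532 = 0.1282
  (7 − 15.2338)²/15.2338 = 4.4503
  (8 − 9.9351)²/9.9351 = 0.3769
  (25 − 13.5779)²/13.5779 = 9.6086
  (26 − 24.7468)²/24.7468 = 0.0635
  (39 − 30.7662)²/30.7662 = 2.2036
  (22 − 20.0649)²/20.0649 = 0.1866
  (16 − 27.4221)²/27.4221 = 4.7576
χ² = 0.1282 + 4.4503 + 0.3769 + 9.6086 + 0.0635 + 2.2036 + 0.1866 + 4.7576 = 21.775

21.775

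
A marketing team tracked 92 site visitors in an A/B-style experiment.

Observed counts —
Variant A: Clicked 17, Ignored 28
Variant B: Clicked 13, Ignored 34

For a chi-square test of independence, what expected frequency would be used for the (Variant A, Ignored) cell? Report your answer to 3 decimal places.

Row total (Variant A) = 45; column total (Ignored) = 62; grand total N = 92.
Expected count = (row total × column total) / N = 45 × 62 / 92 = 30.326.

30.326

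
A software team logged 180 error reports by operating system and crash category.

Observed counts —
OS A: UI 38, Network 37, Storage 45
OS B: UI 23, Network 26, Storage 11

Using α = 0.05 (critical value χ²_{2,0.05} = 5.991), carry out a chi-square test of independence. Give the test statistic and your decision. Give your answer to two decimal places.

7.03; reject H₀

Row totals: 120, 60. Column totals: 61, 63, 56. Grand total N = 180.
Expected counts (row total × column total / N):
  OS A, UI: 120×61/180 = 40.667
  OS A, Network: 120×63/180 = 42.000
  OS A, Storage: 120×56/180 = 37.333
  OS B, UI: 60×61/180 = 20.333
  OS B, Network: 60×63/180 = 21.000
  OS B, Storage: 60×56/180 = 18.667
Contributions (O − E)²/E:
  (38 − 40.667)²/40.667 = 0.1749
  (37 − 42.000)²/42.000 = 0.5952
  (45 − 37.333)²/37.333 = 1.5746
  (23 − 20.333)²/20.333 = 0.3498
  (26 − 21.000)²/21.000 = 1.1905
  (11 − 18.667)²/18.667 = 3.1490
χ² = 0.1749 + 0.5952 + 1.5746 + 0.3498 + 1.1905 + 3.1490 = 7.03
df = (2−1)(3−1) = 2. Since 7.03 > 5.991, reject the null hypothesis of independence at α = 0.05.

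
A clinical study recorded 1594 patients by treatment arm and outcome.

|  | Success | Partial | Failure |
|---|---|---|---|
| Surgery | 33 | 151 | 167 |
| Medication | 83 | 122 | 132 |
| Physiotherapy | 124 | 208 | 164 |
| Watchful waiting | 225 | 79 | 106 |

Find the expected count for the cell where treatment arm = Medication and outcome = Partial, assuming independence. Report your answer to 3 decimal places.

118.394

Row total (Medication) = 337; column total (Partial) = 560; grand total N = 1594.
Expected count = (row total × column total) / N = 337 × 560 / 1594 = 118.394.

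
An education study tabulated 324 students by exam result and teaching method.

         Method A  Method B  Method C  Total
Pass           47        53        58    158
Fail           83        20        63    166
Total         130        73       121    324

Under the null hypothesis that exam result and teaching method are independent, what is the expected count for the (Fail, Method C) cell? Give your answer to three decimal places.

61.994

Row total (Fail) = 166; column total (Method C) = 121; grand total N = 324.
Expected count = (row total × column total) / N = 166 × 121 / 324 = 61.994.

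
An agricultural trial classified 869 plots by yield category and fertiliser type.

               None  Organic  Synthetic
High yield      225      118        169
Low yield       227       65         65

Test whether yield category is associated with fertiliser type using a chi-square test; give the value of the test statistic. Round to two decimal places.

Row totals: 512, 357. Column totals: 452, 183, 234. Grand total N = 869.
Expected counts (row total × column total / N):
  High yield, None: 512×452/869 = 266.311
  High yield, Organic: 512×183/869 = 107.820
  High yield, Synthetic: 512×234/869 = 137.869
  Low yield, None: 357×452/869 = 185.689
  Low yield, Organic: 357×183/869 = 75.180
  Low yield, Synthetic: 357×234/869 = 96.131
Contributions (O − E)²/E:
  (225 − 266.311)²/266.311 = 6.4083
  (118 − 107.820)²/107.820 = 0.9612
  (169 − 137.869)²/137.869 = 7.0294
  (227 − 185.689)²/185.689 = 9.1906
  (65 − 75.180)²/75.180 = 1.3785
  (65 − 96.131)²/96.131 = 10.0814
χ² = 6.4083 + 0.9612 + 7.0294 + 9.1906 + 1.3785 + 10.0814 = 35.05

35.05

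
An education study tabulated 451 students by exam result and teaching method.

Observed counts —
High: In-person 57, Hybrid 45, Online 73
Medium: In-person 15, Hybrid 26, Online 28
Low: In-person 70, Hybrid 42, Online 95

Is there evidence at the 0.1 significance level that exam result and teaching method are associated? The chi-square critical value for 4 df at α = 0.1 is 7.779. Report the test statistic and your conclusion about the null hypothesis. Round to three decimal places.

9.338; reject H₀

Row totals: 175, 69, 207. Column totals: 142, 113, 196. Grand total N = 451.
Expected counts (row total × column total / N):
  High, In-person: 175×142/451 = 55.0998
  High, Hybrid: 175×113/451 = 43.8470
  High, Online: 175×196/451 = 76.0532
  Medium, In-person: 69×142/451 = 21.7251
  Medium, Hybrid: 69×113/451 = 17.2882
  Medium, Online: 69×196/451 = 29.9867
  Low, In-person: 207×142/451 = 65.1752
  Low, Hybrid: 207×113/451 = 51.8647
  Low, Online: 207×196/451 = 89.9601
Contributions (O − E)²/E:
  (57 − 55.0998)²/55.0998 = 0.0655
  (45 − 43.8470)²/43.8470 = 0.0303
  (73 − 76.0532)²/76.0532 = 0.1226
  (15 − 21.7251)²/21.7251 = 2.0818
  (26 − 17.2882)²/17.2882 = 4.3900
  (28 − 29.9867)²/29.9867 = 0.1316
  (70 − 65.1752)²/65.1752 = 0.3572
  (42 − 51.8647)²/51.8647 = 1.8763
  (95 − 89.9601)²/89.9601 = 0.2824
χ² = 0.0655 + 0.0303 + 0.1226 + 2.0818 + 4.3900 + 0.1316 + 0.3572 + 1.8763 + 0.2824 = 9.338
df = (3−1)(3−1) = 4. Since 9.338 > 7.779, reject the null hypothesis of independence at α = 0.1.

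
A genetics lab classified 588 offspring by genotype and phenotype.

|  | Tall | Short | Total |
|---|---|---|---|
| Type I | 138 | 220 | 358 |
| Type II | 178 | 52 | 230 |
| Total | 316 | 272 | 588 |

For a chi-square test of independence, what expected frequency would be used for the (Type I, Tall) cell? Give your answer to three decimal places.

Row total (Type I) = 358; column total (Tall) = 316; grand total N = 588.
Expected count = (row total × column total) / N = 358 × 316 / 588 = 192.395.

192.395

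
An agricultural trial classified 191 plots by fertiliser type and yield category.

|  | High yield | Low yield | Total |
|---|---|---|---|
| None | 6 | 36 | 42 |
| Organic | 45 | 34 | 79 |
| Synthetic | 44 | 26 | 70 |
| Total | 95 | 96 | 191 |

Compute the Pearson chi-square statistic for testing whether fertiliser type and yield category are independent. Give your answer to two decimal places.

27.58

Grand total N = 191.
Expected counts (row total × column total / N):
  None, High yield: 42×95/191 = 20.890
  None, Low yield: 42×96/191 = 21.110
  Organic, High yield: 79×95/191 = 39.293
  Organic, Low yield: 79×96/191 = 39.707
  Synthetic, High yield: 70×95/191 = 34.817
  Synthetic, Low yield: 70×96/191 = 35.183
Contributions (O − E)²/E:
  (6 − 20.890)²/20.890 = 10.6133
  (36 − 21.110)²/21.110 = 10.5027
  (45 − 39.293)²/39.293 = 0.8289
  (34 − 39.707)²/39.707 = 0.8203
  (44 − 34.817)²/34.817 = 2.4220
  (26 − 35.183)²/35.183 = 2.3968
χ² = 10.6133 + 10.5027 + 0.8289 + 0.8203 + 2.4220 + 2.3968 = 27.58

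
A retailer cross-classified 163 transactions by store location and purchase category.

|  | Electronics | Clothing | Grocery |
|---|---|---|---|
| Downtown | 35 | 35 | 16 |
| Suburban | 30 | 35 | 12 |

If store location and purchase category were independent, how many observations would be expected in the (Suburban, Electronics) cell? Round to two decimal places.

30.71

Row total (Suburban) = 77; column total (Electronics) = 65; grand total N = 163.
Expected count = (row total × column total) / N = 77 × 65 / 163 = 30.71.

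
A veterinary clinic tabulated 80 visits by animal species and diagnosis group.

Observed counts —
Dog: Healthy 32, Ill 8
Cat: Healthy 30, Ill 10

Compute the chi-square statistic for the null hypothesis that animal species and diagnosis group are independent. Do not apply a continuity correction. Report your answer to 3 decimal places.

0.287

Row totals: 40, 40. Column totals: 62, 18. Grand total N = 80.
Expected counts (row total × column total / N):
  Dog, Healthy: 40×62/80 = 31.0000
  Dog, Ill: 40×18/80 = 9.0000
  Cat, Healthy: 40×62/80 = 31.0000
  Cat, Ill: 40×18/80 = 9.0000
Contributions (O − E)²/E:
  (32 − 31.0000)²/31.0000 = 0.0323
  (8 − 9.0000)²/9.0000 = 0.1111
  (30 − 31.0000)²/31.0000 = 0.0323
  (10 − 9.0000)²/9.0000 = 0.1111
χ² = 0.0323 + 0.1111 + 0.0323 + 0.1111 = 0.287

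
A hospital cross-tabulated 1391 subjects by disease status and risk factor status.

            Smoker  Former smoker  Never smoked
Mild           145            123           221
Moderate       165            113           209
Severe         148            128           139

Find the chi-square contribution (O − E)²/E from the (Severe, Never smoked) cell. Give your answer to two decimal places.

Row total (Severe) = 415; column total (Never smoked) = 569; N = 1391.
Expected count E = 415 × 569 / 1391 = 169.759.
Contribution = (O − E)²/E = (139 − 169.759)² / 169.759 = 5.57.

5.57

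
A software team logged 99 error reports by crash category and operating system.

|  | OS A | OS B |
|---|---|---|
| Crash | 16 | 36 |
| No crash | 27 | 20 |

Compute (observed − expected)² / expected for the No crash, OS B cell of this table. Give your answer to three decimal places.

Row total (No crash) = 47; column total (OS B) = 56; N = 99.
Expected count E = 47 × 56 / 99 = 26.5859.
Contribution = (O − E)²/E = (20 − 26.5859)² / 26.5859 = 1.631.

1.631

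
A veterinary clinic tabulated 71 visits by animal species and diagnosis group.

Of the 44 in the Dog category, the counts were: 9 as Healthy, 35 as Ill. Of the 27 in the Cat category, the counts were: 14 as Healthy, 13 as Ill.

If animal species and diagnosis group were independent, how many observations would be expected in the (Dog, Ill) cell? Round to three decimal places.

29.746

Row total (Dog) = 44; column total (Ill) = 48; grand total N = 71.
Expected count = (row total × column total) / N = 44 × 48 / 71 = 29.746.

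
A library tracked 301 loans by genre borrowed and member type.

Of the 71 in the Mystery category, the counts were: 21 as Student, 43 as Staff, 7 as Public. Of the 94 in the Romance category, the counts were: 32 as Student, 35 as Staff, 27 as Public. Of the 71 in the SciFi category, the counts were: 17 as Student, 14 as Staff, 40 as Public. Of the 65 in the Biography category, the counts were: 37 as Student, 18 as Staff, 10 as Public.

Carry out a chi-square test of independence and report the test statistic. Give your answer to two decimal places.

62.46

Row totals: 71, 94, 71, 65. Column totals: 107, 110, 84. Grand total N = 301.
Expected counts (row total × column total / N):
  Mystery, Student: 71×107/301 = 25.23920
  Mystery, Staff: 71×110/301 = 25.94684
  Mystery, Public: 71×84/301 = 19.81395
  Romance, Student: 94×107/301 = 33.41528
  Romance, Staff: 94×110/301 = 34.35216
  Romance, Public: 94×84/301 = 26.23256
  SciFi, Student: 71×107/301 = 25.23920
  SciFi, Staff: 71×110/301 = 25.94684
  SciFi, Public: 71×84/301 = 19.81395
  Biography, Student: 65×107/301 = 23.10631
  Biography, Staff: 65×110/301 = 23.75415
  Biography, Public: 65×84/301 = 18.13953
Contributions (O − E)²/E:
  (21 − 25.23920)²/25.23920 = 0.7120
  (43 − 25.94684)²/25.94684 = 11.2079
  (7 − 19.81395)²/19.81395 = 8.2870
  (32 − 33.41528)²/33.41528 = 0.0599
  (35 − 34.35216)²/34.35216 = 0.0122
  (27 − 26.23256)²/26.23256 = 0.0225
  (17 − 25.23920)²/25.23920 = 2.6896
  (14 − 25.94684)²/25.94684 = 5.5007
  (40 − 19.81395)²/19.81395 = 20.5651
  (37 − 23.10631)²/23.10631 = 8.3542
  (18 − 23.75415)²/23.75415 = 1.3939
  (10 − 18.13953)²/18.13953 = 3.6524
χ² = 0.7120 + 11.2079 + 8.2870 + 0.0599 + 0.0122 + 0.0225 + 2.6896 + 5.5007 + 20.5651 + 8.3542 + 1.3939 + 3.6524 = 62.46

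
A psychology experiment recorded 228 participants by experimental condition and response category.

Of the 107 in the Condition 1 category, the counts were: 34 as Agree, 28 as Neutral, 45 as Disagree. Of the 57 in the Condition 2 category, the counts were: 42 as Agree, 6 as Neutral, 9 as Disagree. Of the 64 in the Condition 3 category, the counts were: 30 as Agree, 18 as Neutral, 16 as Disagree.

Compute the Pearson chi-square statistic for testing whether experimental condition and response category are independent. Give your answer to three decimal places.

Row totals: 107, 57, 64. Column totals: 106, 52, 70. Grand total N = 228.
Expected counts (row total × column total / N):
  Condition 1, Agree: 107×106/228 = 49.7456
  Condition 1, Neutral: 107×52/228 = 24.4035
  Condition 1, Disagree: 107×70/228 = 32.8509
  Condition 2, Agree: 57×106/228 = 26.5000
  Condition 2, Neutral: 57×52/228 = 13.0000
  Condition 2, Disagree: 57×70/228 = 17.5000
  Condition 3, Agree: 64×106/228 = 29.7544
  Condition 3, Neutral: 64×52/228 = 14.5965
  Condition 3, Disagree: 64×70/228 = 19.6491
Contributions (O − E)²/E:
  (34 − 49.7456)²/49.7456 = 4.9838
  (28 − 24.4035)²/24.4035 = 0.5300
  (45 − 32.8509)²/32.8509 = 4.4930
  (42 − 26.5000)²/26.5000 = 9.0660
  (6 − 13.0000)²/13.0000 = 3.7692
  (9 − 17.5000)²/17.5000 = 4.1286
  (30 − 29.7544)²/29.7544 = 0.0020
  (18 − 14.5965)²/14.5965 = 0.7936
  (16 − 19.6491)²/19.6491 = 0.6777
χ² = 4.9838 + 0.5300 + 4.4930 + 9.0660 + 3.7692 + 4.1286 + 0.0020 + 0.7936 + 0.6777 = 28.444

28.444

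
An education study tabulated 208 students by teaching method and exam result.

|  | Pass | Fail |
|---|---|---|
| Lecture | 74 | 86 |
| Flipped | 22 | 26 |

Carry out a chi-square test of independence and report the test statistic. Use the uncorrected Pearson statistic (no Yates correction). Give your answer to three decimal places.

0.003

Row totals: 160, 48. Column totals: 96, 112. Grand total N = 208.
Expected counts (row total × column total / N):
  Lecture, Pass: 160×96/208 = 73.8462
  Lecture, Fail: 160×112/208 = 86.1538
  Flipped, Pass: 48×96/208 = 22.1538
  Flipped, Fail: 48×112/208 = 25.8462
Contributions (O − E)²/E:
  (74 − 73.8462)²/73.8462 = 0.0003
  (86 − 86.1538)²/86.1538 = 0.0003
  (22 − 22.1538)²/22.1538 = 0.0011
  (26 − 25.8462)²/25.8462 = 0.0009
χ² = 0.0003 + 0.0003 + 0.0011 + 0.0009 = 0.003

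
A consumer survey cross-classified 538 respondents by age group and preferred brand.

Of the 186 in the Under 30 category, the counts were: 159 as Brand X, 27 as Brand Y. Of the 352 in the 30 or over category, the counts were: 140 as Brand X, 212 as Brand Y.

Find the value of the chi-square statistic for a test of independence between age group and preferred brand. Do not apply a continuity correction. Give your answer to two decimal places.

102.99

Row totals: 186, 352. Column totals: 299, 239. Grand total N = 538.
Expected counts (row total × column total / N):
  Under 30, Brand X: 186×299/538 = 103.372
  Under 30, Brand Y: 186×239/538 = 82.628
  30 or over, Brand X: 352×299/538 = 195.628
  30 or over, Brand Y: 352×239/538 = 156.372
Contributions (O − E)²/E:
  (159 − 103.372)²/103.372 = 29.9353
  (27 − 82.628)²/82.628 = 37.4507
  (140 − 195.628)²/195.628 = 15.8182
  (212 − 156.372)²/156.372 = 19.7892
χ² = 29.9353 + 37.4507 + 15.8182 + 19.7892 = 102.99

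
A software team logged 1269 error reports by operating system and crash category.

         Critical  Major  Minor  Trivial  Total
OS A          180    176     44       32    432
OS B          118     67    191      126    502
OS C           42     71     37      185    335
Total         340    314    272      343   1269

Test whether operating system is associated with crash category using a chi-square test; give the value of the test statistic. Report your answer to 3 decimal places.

Grand total N = 1269.
Expected counts (row total × column total / N):
  OS A, Critical: 432×340/1269 = 115.7447
  OS A, Major: 432×314/1269 = 106.8936
  OS A, Minor: 432×272/1269 = 92.5957
  OS A, Trivial: 432×343/1269 = 116.7660
  OS B, Critical: 502×340/1269 = 134.4996
  OS B, Major: 502×314/1269 = 124.2143
  OS B, Minor: 502×272/1269 = 107.5997
  OS B, Trivial: 502×343/1269 = 135.6864
  OS C, Critical: 335×340/1269 = 89.7557
  OS C, Major: 335×314/1269 = 82.8920
  OS C, Minor: 335×272/1269 = 71.8046
  OS C, Trivial: 335×343/1269 = 90.5477
Contributions (O − E)²/E:
  (180 − 115.7447)²/115.7447 = 35.6711
  (176 − 106.8936)²/106.8936 = 44.6771
  (44 − 92.5957)²/92.5957 = 25.5038
  (32 − 116.7660)²/116.7660 = 61.5357
  (118 − 134.4996)²/134.4996 = 2.0241
  (67 − 124.2143)²/124.2143 = 26.3535
  (191 − 107.5997)²/107.5997 = 64.6434
  (126 − 135.6864)²/135.6864 = 0.6915
  (42 − 89.7557)²/89.7557 = 25.4090
  (71 − 82.8920)²/82.8920 = 1.7061
  (37 − 71.8046)²/71.8046 = 16.8702
  (185 − 90.5477)²/90.5477 = 98.5253
χ² = 35.6711 + 44.6771 + 25.5038 + 61.5357 + 2.0241 + 26.3535 + 64.6434 + 0.6915 + 25.4090 + 1.7061 + 16.8702 + 98.5253 = 403.611

403.611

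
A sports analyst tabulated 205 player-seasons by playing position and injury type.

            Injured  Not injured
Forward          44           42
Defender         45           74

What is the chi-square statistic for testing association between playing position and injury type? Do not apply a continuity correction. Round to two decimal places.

Row totals: 86, 119. Column totals: 89, 116. Grand total N = 205.
Expected counts (row total × column total / N):
  Forward, Injured: 86×89/205 = 37.337
  Forward, Not injured: 86×116/205 = 48.663
  Defender, Injured: 119×89/205 = 51.663
  Defender, Not injured: 119×116/205 = 67.337
Contributions (O − E)²/E:
  (44 − 37.337)²/37.337 = 1.1891
  (42 − 48.663)²/48.663 = 0.9123
  (45 − 51.663)²/51.663 = 0.8593
  (74 − 67.337)²/67.337 = 0.6593
χ² = 1.1891 + 0.9123 + 0.8593 + 0.6593 = 3.62

3.62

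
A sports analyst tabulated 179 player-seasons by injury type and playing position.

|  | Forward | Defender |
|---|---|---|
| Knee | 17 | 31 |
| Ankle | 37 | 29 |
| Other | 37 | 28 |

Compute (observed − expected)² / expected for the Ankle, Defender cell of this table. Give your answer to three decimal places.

0.366

Row total (Ankle) = 66; column total (Defender) = 88; N = 179.
Expected count E = 66 × 88 / 179 = 32.4469.
Contribution = (O − E)²/E = (29 − 32.4469)² / 32.4469 = 0.366.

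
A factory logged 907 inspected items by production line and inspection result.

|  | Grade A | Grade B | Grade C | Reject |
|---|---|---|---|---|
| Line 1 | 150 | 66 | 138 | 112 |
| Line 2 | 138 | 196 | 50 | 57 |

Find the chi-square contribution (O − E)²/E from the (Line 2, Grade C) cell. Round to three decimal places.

18.759

Row total (Line 2) = 441; column total (Grade C) = 188; N = 907.
Expected count E = 441 × 188 / 907 = 91.4090.
Contribution = (O − E)²/E = (50 − 91.4090)² / 91.4090 = 18.759.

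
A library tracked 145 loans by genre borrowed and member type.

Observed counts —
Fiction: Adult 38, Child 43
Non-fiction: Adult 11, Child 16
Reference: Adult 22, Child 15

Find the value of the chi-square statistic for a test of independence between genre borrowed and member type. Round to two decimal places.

2.50

Row totals: 81, 27, 37. Column totals: 71, 74. Grand total N = 145.
Expected counts (row total × column total / N):
  Fiction, Adult: 81×71/145 = 39.662
  Fiction, Child: 81×74/145 = 41.338
  Non-fiction, Adult: 27×71/145 = 13.221
  Non-fiction, Child: 27×74/145 = 13.779
  Reference, Adult: 37×71/145 = 18.117
  Reference, Child: 37×74/145 = 18.883
Contributions (O − E)²/E:
  (38 − 39.662)²/39.662 = 0.0696
  (43 − 41.338)²/41.338 = 0.0668
  (11 − 13.221)²/13.221 = 0.3731
  (16 − 13.779)²/13.779 = 0.3580
  (22 − 18.117)²/18.117 = 0.8322
  (15 − 18.883)²/18.883 = 0.7985
χ² = 0.0696 + 0.0668 + 0.3731 + 0.3580 + 0.8322 + 0.7985 = 2.50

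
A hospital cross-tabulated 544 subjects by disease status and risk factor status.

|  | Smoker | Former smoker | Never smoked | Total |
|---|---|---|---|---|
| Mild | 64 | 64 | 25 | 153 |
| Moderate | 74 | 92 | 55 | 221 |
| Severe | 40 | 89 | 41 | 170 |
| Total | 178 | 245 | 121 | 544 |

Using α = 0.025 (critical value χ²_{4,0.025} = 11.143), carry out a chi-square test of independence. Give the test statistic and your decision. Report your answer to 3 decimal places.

Grand total N = 544.
Expected counts (row total × column total / N):
  Mild, Smoker: 153×178/544 = 50.0625
  Mild, Former smoker: 153×245/544 = 68.9062
  Mild, Never smoked: 153×121/544 = 34.0312
  Moderate, Smoker: 221×178/544 = 72.3125
  Moderate, Former smoker: 221×245/544 = 99.5312
  Moderate, Never smoked: 221×121/544 = 49.1562
  Severe, Smoker: 170×178/544 = 55.6250
  Severe, Former smoker: 170×245/544 = 76.5625
  Severe, Never smoked: 170×121/544 = 37.8125
Contributions (O − E)²/E:
  (64 − 50.0625)²/50.0625 = 3.8802
  (64 − 68.9062)²/68.9062 = 0.3493
  (25 − 34.0312)²/34.0312 = 2.3967
  (74 − 72.3125)²/72.3125 = 0.0394
  (92 − 99.5312)²/99.5312 = 0.5699
  (55 − 49.1562)²/49.1562 = 0.6947
  (40 − 55.6250)²/55.6250 = 4.3890
  (89 − 76.5625)²/76.5625 = 2.0205
  (41 − 37.8125)²/37.8125 = 0.2687
χ² = 3.8802 + 0.3493 + 2.3967 + 0.0394 + 0.5699 + 0.6947 + 4.3890 + 2.0205 + 0.2687 = 14.608
df = (3−1)(3−1) = 4. Since 14.608 > 11.143, reject the null hypothesis of independence at α = 0.025.

14.608; reject H₀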